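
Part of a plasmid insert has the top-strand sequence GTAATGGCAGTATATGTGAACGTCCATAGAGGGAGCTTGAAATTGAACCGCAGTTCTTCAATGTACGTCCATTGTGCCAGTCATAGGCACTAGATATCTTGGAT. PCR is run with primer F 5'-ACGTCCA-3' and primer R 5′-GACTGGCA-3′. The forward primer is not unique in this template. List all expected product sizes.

63 bp, 18 bp

The forward primer ACGTCCA matches the top strand at positions 20–26, 65–71.
The reverse primer's reverse complement is TGCCAGTC, matching at positions 75–82.
Each forward site pairs with the reverse site to give a product ending at position 82: sizes 63, 18 bp.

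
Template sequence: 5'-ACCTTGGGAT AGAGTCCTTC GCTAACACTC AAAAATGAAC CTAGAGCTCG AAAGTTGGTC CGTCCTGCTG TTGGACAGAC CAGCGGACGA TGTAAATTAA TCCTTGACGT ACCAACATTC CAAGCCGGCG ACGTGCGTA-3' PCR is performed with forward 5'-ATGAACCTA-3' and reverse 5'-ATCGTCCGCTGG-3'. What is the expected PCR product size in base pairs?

57 bp

Scanning the template, ATGAACCTA occurs at positions 35–43; this primer anneals to the bottom strand there with its 3' end pointing downstream.
Reverse complement of the reverse primer: CCAGCGGACGAT. This occurs on the top strand at positions 80–91.
Amplicon spans positions 35–91: 57 bp.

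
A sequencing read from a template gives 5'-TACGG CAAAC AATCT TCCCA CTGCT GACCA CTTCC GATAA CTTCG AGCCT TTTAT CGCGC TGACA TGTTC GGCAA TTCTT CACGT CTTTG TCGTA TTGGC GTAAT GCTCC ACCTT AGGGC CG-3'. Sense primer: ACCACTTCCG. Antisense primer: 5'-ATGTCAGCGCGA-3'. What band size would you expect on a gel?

40 bp

Scanning the template, ACCACTTCCG occurs at positions 27–36; this primer anneals to the bottom strand there with its 3' end pointing downstream.
Reverse complement of the reverse primer: TCGCGCTGACAT. This occurs on the top strand at positions 55–66.
The product runs from position 27 to position 66, so its length is 66 − 27 + 1 = 40 bp.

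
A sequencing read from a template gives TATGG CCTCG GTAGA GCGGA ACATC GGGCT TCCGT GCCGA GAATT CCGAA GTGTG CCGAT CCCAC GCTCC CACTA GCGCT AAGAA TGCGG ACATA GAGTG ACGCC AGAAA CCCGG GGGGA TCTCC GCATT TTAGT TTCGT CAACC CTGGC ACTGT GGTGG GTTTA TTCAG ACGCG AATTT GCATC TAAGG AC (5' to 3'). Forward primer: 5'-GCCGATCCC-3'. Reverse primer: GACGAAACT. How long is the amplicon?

87 bp

Forward primer GCCGATCCC is found on the top strand at positions 55–63.
The reverse primer's reverse complement is AGTTTCGTC, which matches the template at positions 133–141.
The product runs from position 55 to position 141, so its length is 141 − 55 + 1 = 87 bp.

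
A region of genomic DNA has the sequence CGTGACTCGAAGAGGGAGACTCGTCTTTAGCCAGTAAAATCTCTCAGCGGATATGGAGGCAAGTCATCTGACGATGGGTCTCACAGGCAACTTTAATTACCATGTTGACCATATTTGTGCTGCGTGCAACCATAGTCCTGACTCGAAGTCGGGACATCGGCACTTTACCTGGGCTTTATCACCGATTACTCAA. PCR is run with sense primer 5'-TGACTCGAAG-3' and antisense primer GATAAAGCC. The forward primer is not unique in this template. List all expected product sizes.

The forward primer TGACTCGAAG matches the top strand at positions 3–12, 139–148.
The reverse primer's reverse complement is GGCTTTATC, matching at positions 172–180.
Each forward site pairs with the reverse site to give a product ending at position 180: sizes 178, 42 bp.

178 bp, 42 bp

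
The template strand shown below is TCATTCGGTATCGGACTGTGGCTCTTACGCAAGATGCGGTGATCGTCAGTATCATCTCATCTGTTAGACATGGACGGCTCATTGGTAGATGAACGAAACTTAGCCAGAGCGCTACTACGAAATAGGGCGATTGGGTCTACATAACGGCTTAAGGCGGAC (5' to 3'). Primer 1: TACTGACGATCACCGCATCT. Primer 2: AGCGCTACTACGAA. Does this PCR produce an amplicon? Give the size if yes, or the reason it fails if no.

Primer 1 (TACTGACGATCACCGCATCT) has reverse complement AGATGCGGTGATCGTCAGTA, which matches the top strand at positions 32–51; primer 1 anneals to the top strand there with its 3' end pointing upstream toward position 32.
Primer 2 (AGCGCTACTACGAA) matches the top strand directly at positions 108–121; it anneals to the bottom strand with its 3' end pointing downstream toward position 121.
The 3' ends diverge (primer 1 extends toward position 1, primer 2 toward position 159), so the primers never converge on a shared product.

No product — the primers' 3' ends point away from each other.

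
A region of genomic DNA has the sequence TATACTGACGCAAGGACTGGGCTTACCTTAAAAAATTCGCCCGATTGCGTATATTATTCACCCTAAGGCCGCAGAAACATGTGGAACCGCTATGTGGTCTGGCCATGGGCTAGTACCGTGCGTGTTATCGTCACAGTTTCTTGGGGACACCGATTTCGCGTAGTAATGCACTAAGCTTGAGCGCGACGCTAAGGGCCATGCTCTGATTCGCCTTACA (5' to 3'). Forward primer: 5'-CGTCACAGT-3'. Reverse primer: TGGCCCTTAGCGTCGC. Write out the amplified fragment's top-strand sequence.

5'-CGTCACAGTTTCTTGGGGACACCGATTTCGCGTAGTAATGCACTAAGCTTGAGCGCGACGCTAAGGGCCA-3'

The forward primer matches the template at positions 129–137.
The reverse primer's reverse complement is GCGACGCTAAGGGCCA, which matches the template at positions 183–198.
The product is the template from position 129 through 198 (70 bp).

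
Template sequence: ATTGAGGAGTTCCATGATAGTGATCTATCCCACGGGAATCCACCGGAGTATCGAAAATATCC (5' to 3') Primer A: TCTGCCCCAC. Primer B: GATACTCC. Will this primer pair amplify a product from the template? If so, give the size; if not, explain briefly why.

Primer A (TCTGCCCCAC) does not match the top strand, and its reverse complement GTGGGGCAGA does not match either.
With no annealing site for primer A, no amplification occurs.

No product — primer A has no binding site in the template.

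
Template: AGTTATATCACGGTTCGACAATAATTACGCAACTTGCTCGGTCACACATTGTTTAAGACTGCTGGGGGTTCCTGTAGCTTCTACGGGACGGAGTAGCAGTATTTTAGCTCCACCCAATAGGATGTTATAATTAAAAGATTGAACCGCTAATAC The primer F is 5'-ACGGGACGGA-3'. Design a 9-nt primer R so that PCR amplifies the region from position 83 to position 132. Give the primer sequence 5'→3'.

The product's 3' end on the top strand is position 132.
The reverse primer anneals to the top strand over positions 124–132, i.e. to GTTATAATT.
Its sequence written 5'→3' is the reverse complement: AATTATAAC.

5'-AATTATAAC-3'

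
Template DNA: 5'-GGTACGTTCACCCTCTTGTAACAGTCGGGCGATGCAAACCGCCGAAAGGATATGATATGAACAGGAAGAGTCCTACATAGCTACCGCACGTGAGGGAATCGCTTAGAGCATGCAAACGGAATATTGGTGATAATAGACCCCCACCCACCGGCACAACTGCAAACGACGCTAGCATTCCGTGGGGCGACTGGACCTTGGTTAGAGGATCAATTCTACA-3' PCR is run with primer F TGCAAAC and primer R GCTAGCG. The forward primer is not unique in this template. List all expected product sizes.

141 bp, 63 bp, 16 bp

The forward primer TGCAAAC matches the top strand at positions 33–39, 111–117, 158–164.
The reverse primer's reverse complement is CGCTAGC, matching at positions 167–173.
Each forward site pairs with the reverse site to give a product ending at position 173: sizes 141, 63, 16 bp.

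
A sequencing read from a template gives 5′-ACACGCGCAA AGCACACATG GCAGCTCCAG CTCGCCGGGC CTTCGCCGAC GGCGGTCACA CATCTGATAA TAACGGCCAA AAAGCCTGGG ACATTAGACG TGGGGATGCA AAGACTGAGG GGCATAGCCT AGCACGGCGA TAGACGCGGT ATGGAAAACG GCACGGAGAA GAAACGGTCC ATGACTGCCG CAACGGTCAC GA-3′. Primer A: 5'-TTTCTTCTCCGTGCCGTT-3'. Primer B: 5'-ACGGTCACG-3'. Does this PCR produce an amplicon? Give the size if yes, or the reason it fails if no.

Primer A (TTTCTTCTCCGTGCCGTT) has reverse complement AACGGCACGGAGAAGAAA, which matches the top strand at positions 157–174; primer A anneals to the top strand there with its 3' end pointing upstream toward position 157.
Primer B (ACGGTCACG) matches the top strand directly at positions 193–201; it anneals to the bottom strand with its 3' end pointing downstream toward position 201.
The 3' ends diverge (primer A extends toward position 1, primer B toward position 202), so the primers never converge on a shared product.

No product — the primers' 3' ends point away from each other.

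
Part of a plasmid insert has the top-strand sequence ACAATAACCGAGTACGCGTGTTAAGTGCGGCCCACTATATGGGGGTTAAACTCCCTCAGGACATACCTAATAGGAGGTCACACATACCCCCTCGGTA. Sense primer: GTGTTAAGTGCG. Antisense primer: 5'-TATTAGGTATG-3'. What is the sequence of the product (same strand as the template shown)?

5'-GTGTTAAGTGCGGCCCACTATATGGGGGTTAAACTCCCTCAGGACATACCTAATA-3'

The forward primer matches the template at positions 18–29.
Taking the reverse complement of TATTAGGTATG gives CATACCTAATA, found at positions 62–72 on the template; the primer anneals here to the top strand with its 3' end pointing upstream.
The product is the template from position 18 through 72 (55 bp).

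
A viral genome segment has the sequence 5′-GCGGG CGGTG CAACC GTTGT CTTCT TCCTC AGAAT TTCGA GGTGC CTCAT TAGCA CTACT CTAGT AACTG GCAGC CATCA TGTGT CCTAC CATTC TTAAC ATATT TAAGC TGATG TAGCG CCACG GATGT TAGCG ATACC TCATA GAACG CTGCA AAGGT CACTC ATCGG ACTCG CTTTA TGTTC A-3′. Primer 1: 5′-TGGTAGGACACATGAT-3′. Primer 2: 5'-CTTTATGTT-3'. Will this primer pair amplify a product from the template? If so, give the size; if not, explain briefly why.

No product — the primers' 3' ends point away from each other.

Primer 1 (TGGTAGGACACATGAT) has reverse complement ATCATGTGTCCTACCA, which matches the top strand at positions 77–92; primer 1 anneals to the top strand there with its 3' end pointing upstream toward position 77.
Primer 2 (CTTTATGTT) matches the top strand directly at positions 176–184; it anneals to the bottom strand with its 3' end pointing downstream toward position 184.
The 3' ends diverge (primer 1 extends toward position 1, primer 2 toward position 186), so the primers never converge on a shared product.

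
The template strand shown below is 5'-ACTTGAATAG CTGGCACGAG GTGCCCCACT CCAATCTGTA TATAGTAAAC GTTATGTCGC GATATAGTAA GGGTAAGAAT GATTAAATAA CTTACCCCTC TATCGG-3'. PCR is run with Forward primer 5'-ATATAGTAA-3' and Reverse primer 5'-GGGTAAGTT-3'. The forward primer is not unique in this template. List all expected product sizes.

The forward primer ATATAGTAA matches the top strand at positions 40–48, 62–70.
The reverse primer's reverse complement is AACTTACCC, matching at positions 89–97.
Each forward site pairs with the reverse site to give a product ending at position 97: sizes 58, 36 bp.

58 bp, 36 bp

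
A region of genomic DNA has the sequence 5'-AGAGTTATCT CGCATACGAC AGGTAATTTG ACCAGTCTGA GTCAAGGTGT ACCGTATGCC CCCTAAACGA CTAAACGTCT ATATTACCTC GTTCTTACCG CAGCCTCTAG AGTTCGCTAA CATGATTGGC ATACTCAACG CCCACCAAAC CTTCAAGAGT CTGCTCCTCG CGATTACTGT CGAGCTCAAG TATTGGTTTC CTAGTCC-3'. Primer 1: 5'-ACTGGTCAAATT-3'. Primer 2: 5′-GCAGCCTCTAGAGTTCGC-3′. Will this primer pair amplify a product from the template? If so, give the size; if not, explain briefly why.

No product — the primers' 3' ends point away from each other.

Primer 1 (ACTGGTCAAATT) has reverse complement AATTTGACCAGT, which matches the top strand at positions 25–36; primer 1 anneals to the top strand there with its 3' end pointing upstream toward position 25.
Primer 2 (GCAGCCTCTAGAGTTCGC) matches the top strand directly at positions 100–117; it anneals to the bottom strand with its 3' end pointing downstream toward position 117.
The 3' ends diverge (primer 1 extends toward position 1, primer 2 toward position 207), so the primers never converge on a shared product.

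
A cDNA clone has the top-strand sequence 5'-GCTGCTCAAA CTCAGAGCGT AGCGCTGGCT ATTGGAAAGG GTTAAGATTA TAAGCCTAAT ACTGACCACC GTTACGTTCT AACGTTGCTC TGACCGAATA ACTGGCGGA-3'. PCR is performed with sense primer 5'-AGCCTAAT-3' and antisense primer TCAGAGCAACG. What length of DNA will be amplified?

41 bp

Scanning the template, AGCCTAAT occurs at positions 53–60; this primer anneals to the bottom strand there with its 3' end pointing downstream.
Reverse complement of the reverse primer: CGTTGCTCTGA. This occurs on the top strand at positions 83–93.
The product runs from position 53 to position 93, so its length is 93 − 53 + 1 = 41 bp.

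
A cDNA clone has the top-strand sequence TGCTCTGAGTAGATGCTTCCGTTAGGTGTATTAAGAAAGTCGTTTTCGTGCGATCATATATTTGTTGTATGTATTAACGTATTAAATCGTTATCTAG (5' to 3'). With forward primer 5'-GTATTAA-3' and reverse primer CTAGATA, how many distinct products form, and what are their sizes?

The forward primer GTATTAA matches the top strand at positions 28–34, 71–77, 79–85.
The reverse primer's reverse complement is TATCTAG, matching at positions 91–97.
Each forward site pairs with the reverse site to give a product ending at position 97: sizes 70, 27, 19 bp.

Three products: 70 bp, 27 bp, 19 bp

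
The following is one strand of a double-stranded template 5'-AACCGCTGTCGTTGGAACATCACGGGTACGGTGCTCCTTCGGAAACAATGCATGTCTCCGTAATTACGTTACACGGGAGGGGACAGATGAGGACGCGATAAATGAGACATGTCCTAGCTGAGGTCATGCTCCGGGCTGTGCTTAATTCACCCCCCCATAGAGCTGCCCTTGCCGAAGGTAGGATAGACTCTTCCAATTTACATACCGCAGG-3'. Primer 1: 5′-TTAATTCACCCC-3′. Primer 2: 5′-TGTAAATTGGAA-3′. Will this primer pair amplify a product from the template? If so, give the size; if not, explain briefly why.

Yes — a 61 bp product.

Primer 1 (TTAATTCACCCC) matches the top strand at positions 142–153; it acts as a forward primer.
Primer 2's reverse complement is TTCCAATTTACA, matching the top strand at positions 191–202; it acts as a reverse primer.
The 3' ends face each other across positions 142–202, giving a 61 bp product.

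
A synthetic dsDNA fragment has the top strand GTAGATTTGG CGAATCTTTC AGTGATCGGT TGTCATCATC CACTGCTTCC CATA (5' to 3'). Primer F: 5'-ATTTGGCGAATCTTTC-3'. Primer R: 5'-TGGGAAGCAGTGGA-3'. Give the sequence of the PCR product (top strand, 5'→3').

5'-ATTTGGCGAATCTTTCAGTGATCGGTTGTCATCATCCACTGCTTCCCA-3'

Forward primer ATTTGGCGAATCTTTC is found on the top strand at positions 5–20.
Taking the reverse complement of TGGGAAGCAGTGGA gives TCCACTGCTTCCCA, found at positions 39–52 on the template; the primer anneals here to the top strand with its 3' end pointing upstream.
The product is the template from position 5 through 52 (48 bp).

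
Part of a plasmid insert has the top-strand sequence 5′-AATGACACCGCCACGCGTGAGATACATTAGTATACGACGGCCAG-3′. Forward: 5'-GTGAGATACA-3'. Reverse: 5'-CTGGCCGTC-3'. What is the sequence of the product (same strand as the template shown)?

5'-GTGAGATACATTAGTATACGACGGCCAG-3'

The forward primer matches the template at positions 17–26.
Taking the reverse complement of CTGGCCGTC gives GACGGCCAG, found at positions 36–44 on the template; the primer anneals here to the top strand with its 3' end pointing upstream.
The product is the template from position 17 through 44 (28 bp).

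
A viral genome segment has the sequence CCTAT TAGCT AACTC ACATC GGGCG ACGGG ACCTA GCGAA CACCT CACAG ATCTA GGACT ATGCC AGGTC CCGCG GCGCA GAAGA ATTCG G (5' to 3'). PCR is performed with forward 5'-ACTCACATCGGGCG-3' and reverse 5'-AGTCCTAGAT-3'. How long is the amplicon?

49 bp

The forward primer matches the template at positions 12–25.
Taking the reverse complement of AGTCCTAGAT gives ATCTAGGACT, found at positions 51–60 on the template; the primer anneals here to the top strand with its 3' end pointing upstream.
Amplicon spans positions 12–60: 49 bp.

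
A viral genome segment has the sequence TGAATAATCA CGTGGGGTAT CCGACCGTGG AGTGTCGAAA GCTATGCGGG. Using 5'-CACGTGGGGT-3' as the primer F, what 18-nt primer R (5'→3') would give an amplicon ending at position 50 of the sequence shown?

The forward primer binds at positions 9–18; the product's 3' end on the top strand is position 50.
The reverse primer anneals to the top strand over positions 33–50, i.e. to TGTCGAAAGCTATGCGGG.
Its sequence written 5'→3' is the reverse complement: CCCGCATAGCTTTCGACA.

5'-CCCGCATAGCTTTCGACA-3'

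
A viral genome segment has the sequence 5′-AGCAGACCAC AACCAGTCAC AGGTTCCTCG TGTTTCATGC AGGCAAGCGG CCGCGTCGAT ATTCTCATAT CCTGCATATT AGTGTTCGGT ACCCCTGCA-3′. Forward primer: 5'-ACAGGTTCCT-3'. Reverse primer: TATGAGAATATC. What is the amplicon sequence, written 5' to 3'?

Scanning the template, ACAGGTTCCT occurs at positions 19–28; this primer anneals to the bottom strand there with its 3' end pointing downstream.
Taking the reverse complement of TATGAGAATATC gives GATATTCTCATA, found at positions 58–69 on the template; the primer anneals here to the top strand with its 3' end pointing upstream.
The product is the template from position 19 through 69 (51 bp).

5'-ACAGGTTCCTCGTGTTTCATGCAGGCAAGCGGCCGCGTCGATATTCTCATA-3'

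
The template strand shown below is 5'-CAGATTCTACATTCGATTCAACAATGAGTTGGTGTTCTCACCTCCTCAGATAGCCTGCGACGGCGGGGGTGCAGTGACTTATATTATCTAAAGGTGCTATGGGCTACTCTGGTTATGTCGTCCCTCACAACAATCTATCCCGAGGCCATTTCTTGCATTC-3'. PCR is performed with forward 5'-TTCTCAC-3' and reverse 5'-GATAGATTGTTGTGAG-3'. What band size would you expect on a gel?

Scanning the template, TTCTCAC occurs at positions 35–41; this primer anneals to the bottom strand there with its 3' end pointing downstream.
Reverse complement of the reverse primer: CTCACAACAATCTATC. This occurs on the top strand at positions 124–139.
Product length = (reverse-primer end) − (forward-primer start) + 1 = 139 − 35 + 1 = 105 bp.

105 bp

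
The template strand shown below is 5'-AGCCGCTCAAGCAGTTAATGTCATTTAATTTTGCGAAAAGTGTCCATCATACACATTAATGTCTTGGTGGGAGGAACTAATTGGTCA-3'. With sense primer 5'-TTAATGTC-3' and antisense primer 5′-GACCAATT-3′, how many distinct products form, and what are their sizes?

The forward primer TTAATGTC matches the top strand at positions 15–22, 56–63.
The reverse primer's reverse complement is AATTGGTC, matching at positions 79–86.
Each forward site pairs with the reverse site to give a product ending at position 86: sizes 72, 31 bp.

Two products: 72 bp, 31 bp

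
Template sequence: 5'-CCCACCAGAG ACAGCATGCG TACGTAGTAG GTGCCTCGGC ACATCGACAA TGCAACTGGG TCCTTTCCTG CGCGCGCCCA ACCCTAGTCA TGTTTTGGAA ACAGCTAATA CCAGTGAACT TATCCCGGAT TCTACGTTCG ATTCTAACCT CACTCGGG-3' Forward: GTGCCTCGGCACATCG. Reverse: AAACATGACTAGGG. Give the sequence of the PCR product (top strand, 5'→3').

5'-GTGCCTCGGCACATCGACAATGCAACTGGGTCCTTTCCTGCGCGCGCCCAACCCTAGTCATGTTT-3'

The forward primer matches the template at positions 31–46.
Reverse complement of the reverse primer: CCCTAGTCATGTTT. This occurs on the top strand at positions 82–95.
The product is the template from position 31 through 95 (65 bp).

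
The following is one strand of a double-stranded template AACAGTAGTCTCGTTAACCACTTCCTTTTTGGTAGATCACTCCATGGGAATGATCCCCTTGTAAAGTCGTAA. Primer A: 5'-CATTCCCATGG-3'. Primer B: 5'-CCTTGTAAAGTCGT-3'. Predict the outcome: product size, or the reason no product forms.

Primer A (CATTCCCATGG) has reverse complement CCATGGGAATG, which matches the top strand at positions 42–52; primer A anneals to the top strand there with its 3' end pointing upstream toward position 42.
Primer B (CCTTGTAAAGTCGT) matches the top strand directly at positions 57–70; it anneals to the bottom strand with its 3' end pointing downstream toward position 70.
The 3' ends diverge (primer A extends toward position 1, primer B toward position 72), so the primers never converge on a shared product.

No product — the primers' 3' ends point away from each other.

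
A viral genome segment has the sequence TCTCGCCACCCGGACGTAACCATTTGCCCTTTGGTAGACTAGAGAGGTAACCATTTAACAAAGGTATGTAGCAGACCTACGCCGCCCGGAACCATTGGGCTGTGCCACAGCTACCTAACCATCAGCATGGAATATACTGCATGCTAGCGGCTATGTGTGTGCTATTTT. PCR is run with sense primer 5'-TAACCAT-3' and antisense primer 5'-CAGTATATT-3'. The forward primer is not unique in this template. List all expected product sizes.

123 bp, 92 bp, 24 bp

The forward primer TAACCAT matches the top strand at positions 17–23, 48–54, 116–122.
The reverse primer's reverse complement is AATATACTG, matching at positions 131–139.
Each forward site pairs with the reverse site to give a product ending at position 139: sizes 123, 92, 24 bp.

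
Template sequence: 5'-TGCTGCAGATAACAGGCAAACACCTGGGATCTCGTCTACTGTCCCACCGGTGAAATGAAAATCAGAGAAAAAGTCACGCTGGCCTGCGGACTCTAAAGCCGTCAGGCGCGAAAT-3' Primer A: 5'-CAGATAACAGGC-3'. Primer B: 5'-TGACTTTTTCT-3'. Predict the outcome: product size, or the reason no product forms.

Primer A (CAGATAACAGGC) matches the top strand at positions 6–17; it acts as a forward primer.
Primer B's reverse complement is AGAAAAAGTCA, matching the top strand at positions 66–76; it acts as a reverse primer.
The 3' ends face each other across positions 6–76, giving a 71 bp product.

Yes — a 71 bp product.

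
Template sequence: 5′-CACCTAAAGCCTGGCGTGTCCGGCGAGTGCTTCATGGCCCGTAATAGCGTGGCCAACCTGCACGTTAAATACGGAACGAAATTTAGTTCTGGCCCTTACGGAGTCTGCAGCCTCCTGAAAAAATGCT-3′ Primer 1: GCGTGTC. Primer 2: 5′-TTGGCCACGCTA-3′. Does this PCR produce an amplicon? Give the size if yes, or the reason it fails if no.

Yes — a 43 bp product.

Primer 1 (GCGTGTC) matches the top strand at positions 14–20; it acts as a forward primer.
Primer 2's reverse complement is TAGCGTGGCCAA, matching the top strand at positions 45–56; it acts as a reverse primer.
The 3' ends face each other across positions 14–56, giving a 43 bp product.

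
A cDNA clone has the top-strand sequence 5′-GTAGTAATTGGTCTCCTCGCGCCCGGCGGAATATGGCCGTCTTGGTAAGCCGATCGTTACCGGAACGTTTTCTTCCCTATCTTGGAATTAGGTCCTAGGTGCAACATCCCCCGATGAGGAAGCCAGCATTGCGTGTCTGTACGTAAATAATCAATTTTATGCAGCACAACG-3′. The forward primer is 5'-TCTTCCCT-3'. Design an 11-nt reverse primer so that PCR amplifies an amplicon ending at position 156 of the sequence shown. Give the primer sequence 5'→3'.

The forward primer binds at positions 71–78; the product's 3' end on the top strand is position 156.
The reverse primer anneals to the top strand over positions 146–156, i.e. to AATAATCAATT.
Its sequence written 5'→3' is the reverse complement: AATTGATTATT.

5'-AATTGATTATT-3'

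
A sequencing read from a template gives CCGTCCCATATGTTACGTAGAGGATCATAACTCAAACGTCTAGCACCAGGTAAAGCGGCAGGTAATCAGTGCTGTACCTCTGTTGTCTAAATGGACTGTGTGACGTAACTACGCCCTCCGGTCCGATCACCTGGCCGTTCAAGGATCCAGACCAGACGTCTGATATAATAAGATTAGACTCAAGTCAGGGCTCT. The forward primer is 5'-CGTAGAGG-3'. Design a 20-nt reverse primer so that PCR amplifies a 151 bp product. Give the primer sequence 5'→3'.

The forward primer binds at positions 16–23, so a 151 bp product ends at position 16 + 151 − 1 = 166.
The reverse primer anneals to the top strand over positions 147–166, i.e. to CCAGACCAGACGTCTGATAT.
Its sequence written 5'→3' is the reverse complement: ATATCAGACGTCTGGTCTGG.

5'-ATATCAGACGTCTGGTCTGG-3'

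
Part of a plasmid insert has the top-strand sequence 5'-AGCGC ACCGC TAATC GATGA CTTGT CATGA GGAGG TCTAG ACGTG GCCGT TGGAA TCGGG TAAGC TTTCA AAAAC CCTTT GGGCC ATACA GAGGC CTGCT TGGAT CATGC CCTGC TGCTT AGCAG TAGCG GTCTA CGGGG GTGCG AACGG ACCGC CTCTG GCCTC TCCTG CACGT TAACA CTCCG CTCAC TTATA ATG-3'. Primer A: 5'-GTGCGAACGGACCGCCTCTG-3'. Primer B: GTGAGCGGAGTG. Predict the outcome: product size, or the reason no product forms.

Yes — a 50 bp product.

Primer A (GTGCGAACGGACCGCCTCTG) matches the top strand at positions 141–160; it acts as a forward primer.
Primer B's reverse complement is CACTCCGCTCAC, matching the top strand at positions 179–190; it acts as a reverse primer.
The 3' ends face each other across positions 141–190, giving a 50 bp product.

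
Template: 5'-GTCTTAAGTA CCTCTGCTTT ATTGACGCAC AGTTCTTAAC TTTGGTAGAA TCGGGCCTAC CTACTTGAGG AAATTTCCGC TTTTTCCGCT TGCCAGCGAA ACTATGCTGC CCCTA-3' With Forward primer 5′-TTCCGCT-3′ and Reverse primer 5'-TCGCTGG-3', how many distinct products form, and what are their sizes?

Two products: 25 bp, 16 bp

The forward primer TTCCGCT matches the top strand at positions 75–81, 84–90.
The reverse primer's reverse complement is CCAGCGA, matching at positions 93–99.
Each forward site pairs with the reverse site to give a product ending at position 99: sizes 25, 16 bp.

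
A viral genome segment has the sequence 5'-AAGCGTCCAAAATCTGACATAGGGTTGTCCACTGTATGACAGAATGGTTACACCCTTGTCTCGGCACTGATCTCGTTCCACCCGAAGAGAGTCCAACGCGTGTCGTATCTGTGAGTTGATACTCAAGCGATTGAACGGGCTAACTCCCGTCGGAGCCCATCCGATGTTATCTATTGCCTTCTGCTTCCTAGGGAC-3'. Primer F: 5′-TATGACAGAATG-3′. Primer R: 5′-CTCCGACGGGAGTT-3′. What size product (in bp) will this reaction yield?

121 bp

Forward primer TATGACAGAATG is found on the top strand at positions 35–46.
Reverse complement of the reverse primer: AACTCCCGTCGGAG. This occurs on the top strand at positions 142–155.
Product length = (reverse-primer end) − (forward-primer start) + 1 = 155 − 35 + 1 = 121 bp.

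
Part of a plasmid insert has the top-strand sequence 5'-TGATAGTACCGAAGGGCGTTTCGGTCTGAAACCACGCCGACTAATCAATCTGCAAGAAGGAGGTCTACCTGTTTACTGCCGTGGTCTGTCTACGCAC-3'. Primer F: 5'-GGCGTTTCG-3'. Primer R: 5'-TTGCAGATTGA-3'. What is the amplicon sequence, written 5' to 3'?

Forward primer GGCGTTTCG is found on the top strand at positions 15–23.
The reverse primer's reverse complement is TCAATCTGCAA, which matches the template at positions 45–55.
The product is the template from position 15 through 55 (41 bp).

5'-GGCGTTTCGGTCTGAAACCACGCCGACTAATCAATCTGCAA-3'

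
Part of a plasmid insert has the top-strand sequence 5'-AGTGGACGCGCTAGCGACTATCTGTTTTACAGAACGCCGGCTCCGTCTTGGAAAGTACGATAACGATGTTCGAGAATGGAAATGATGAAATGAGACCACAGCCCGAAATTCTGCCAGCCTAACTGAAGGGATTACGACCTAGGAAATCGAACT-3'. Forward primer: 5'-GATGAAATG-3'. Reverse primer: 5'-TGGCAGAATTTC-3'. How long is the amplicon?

33 bp

Scanning the template, GATGAAATG occurs at positions 84–92; this primer anneals to the bottom strand there with its 3' end pointing downstream.
Reverse complement of the reverse primer: GAAATTCTGCCA. This occurs on the top strand at positions 105–116.
The product runs from position 84 to position 116, so its length is 116 − 84 + 1 = 33 bp.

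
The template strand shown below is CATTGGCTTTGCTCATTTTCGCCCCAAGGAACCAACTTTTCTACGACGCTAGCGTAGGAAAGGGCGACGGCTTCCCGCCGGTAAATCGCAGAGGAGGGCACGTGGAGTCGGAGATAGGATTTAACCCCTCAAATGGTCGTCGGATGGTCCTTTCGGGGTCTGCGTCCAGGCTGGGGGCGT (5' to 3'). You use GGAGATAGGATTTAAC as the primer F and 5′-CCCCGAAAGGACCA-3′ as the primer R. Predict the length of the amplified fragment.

49 bp

The forward primer matches the template at positions 110–125.
The reverse primer's reverse complement is TGGTCCTTTCGGGG, which matches the template at positions 145–158.
The product runs from position 110 to position 158, so its length is 158 − 110 + 1 = 49 bp.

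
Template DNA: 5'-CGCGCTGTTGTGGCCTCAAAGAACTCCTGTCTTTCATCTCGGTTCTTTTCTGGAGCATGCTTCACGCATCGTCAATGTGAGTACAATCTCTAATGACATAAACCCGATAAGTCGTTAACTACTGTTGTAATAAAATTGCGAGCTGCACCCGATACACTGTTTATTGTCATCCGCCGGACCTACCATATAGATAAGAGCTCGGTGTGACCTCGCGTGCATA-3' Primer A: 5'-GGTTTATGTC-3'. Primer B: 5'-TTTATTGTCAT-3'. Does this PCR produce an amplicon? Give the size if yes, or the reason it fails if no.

Primer A (GGTTTATGTC) has reverse complement GACATAAACC, which matches the top strand at positions 95–104; primer A anneals to the top strand there with its 3' end pointing upstream toward position 95.
Primer B (TTTATTGTCAT) matches the top strand directly at positions 160–170; it anneals to the bottom strand with its 3' end pointing downstream toward position 170.
The 3' ends diverge (primer A extends toward position 1, primer B toward position 220), so the primers never converge on a shared product.

No product — the primers' 3' ends point away from each other.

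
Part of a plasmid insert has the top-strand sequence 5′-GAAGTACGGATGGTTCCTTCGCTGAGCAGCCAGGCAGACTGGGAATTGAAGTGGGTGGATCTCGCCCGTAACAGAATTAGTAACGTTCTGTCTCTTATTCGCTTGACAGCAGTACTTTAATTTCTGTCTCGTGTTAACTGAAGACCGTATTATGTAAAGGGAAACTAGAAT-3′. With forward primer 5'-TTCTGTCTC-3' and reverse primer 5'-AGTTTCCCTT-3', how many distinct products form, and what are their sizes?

The forward primer TTCTGTCTC matches the top strand at positions 86–94, 122–130.
The reverse primer's reverse complement is AAGGGAAACT, matching at positions 157–166.
Each forward site pairs with the reverse site to give a product ending at position 166: sizes 81, 45 bp.

Two products: 81 bp, 45 bp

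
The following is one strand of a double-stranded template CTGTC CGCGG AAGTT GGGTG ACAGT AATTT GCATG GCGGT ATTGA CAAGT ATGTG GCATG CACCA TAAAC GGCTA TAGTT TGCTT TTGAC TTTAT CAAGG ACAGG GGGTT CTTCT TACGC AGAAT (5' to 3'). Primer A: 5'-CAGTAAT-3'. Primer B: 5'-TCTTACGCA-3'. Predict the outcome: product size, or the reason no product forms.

No product — both primers anneal to the same strand and extend in the same direction.

Primer A (CAGTAAT) matches the top strand at positions 22–28 (3' end points downstream).
Primer B (TCTTACGCA) also matches the top strand directly, at positions 113–121 — its reverse complement TGCGTAAGA is not present.
Both primers anneal to the bottom strand with 3' ends pointing the same way, so neither can prime synthesis back toward the other.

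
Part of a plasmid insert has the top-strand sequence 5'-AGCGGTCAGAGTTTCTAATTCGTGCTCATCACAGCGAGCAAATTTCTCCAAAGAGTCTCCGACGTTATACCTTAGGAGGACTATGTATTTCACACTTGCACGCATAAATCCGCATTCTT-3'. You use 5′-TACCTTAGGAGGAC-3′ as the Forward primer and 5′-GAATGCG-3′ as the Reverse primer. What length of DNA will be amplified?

50 bp

The forward primer matches the template at positions 68–81.
The reverse primer's reverse complement is CGCATTC, which matches the template at positions 111–117.
The product runs from position 68 to position 117, so its length is 117 − 68 + 1 = 50 bp.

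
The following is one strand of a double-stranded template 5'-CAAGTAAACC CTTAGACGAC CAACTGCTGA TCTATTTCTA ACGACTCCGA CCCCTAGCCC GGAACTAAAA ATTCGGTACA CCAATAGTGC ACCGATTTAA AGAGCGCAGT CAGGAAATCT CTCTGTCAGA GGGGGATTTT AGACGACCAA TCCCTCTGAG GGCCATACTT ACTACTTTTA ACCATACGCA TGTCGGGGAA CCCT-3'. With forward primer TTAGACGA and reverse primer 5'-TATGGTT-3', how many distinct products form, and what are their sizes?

The forward primer TTAGACGA matches the top strand at positions 12–19, 139–146.
The reverse primer's reverse complement is AACCATA, matching at positions 180–186.
Each forward site pairs with the reverse site to give a product ending at position 186: sizes 175, 48 bp.

Two products: 175 bp, 48 bp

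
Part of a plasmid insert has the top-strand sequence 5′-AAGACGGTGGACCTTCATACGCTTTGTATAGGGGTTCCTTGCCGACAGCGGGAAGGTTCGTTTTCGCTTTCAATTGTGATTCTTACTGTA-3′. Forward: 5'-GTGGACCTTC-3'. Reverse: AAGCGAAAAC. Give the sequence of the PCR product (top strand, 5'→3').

The forward primer matches the template at positions 7–16.
The reverse primer's reverse complement is GTTTTCGCTT, which matches the template at positions 60–69.
The product is the template from position 7 through 69 (63 bp).

5'-GTGGACCTTCATACGCTTTGTATAGGGGTTCCTTGCCGACAGCGGGAAGGTTCGTTTTCGCTT-3'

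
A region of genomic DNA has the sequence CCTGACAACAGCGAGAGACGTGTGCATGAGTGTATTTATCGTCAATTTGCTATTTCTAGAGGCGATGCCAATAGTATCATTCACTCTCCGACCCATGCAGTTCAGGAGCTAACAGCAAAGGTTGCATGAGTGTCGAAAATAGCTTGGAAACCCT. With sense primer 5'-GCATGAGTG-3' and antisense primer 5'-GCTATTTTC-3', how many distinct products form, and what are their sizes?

Two products: 120 bp, 20 bp

The forward primer GCATGAGTG matches the top strand at positions 24–32, 124–132.
The reverse primer's reverse complement is GAAAATAGC, matching at positions 135–143.
Each forward site pairs with the reverse site to give a product ending at position 143: sizes 120, 20 bp.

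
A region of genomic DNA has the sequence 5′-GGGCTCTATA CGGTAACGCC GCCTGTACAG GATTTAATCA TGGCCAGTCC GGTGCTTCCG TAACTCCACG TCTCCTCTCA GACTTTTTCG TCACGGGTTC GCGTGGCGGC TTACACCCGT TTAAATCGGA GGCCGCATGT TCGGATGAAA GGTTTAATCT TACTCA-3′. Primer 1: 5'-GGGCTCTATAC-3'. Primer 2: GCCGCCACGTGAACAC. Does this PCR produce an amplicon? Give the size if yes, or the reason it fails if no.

Primer 2 (GCCGCCACGTGAACAC) does not match the top strand, and its reverse complement GTGTTCACGTGGCGGC does not match either.
With no annealing site for primer 2, no amplification occurs.

No product — primer 2 has no binding site in the template.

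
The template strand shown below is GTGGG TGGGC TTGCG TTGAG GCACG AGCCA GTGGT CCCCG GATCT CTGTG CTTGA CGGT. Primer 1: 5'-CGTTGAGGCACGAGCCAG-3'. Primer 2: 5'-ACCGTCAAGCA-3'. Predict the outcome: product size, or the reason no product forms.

Primer 1 (CGTTGAGGCACGAGCCAG) matches the top strand at positions 14–31; it acts as a forward primer.
Primer 2's reverse complement is TGCTTGACGGT, matching the top strand at positions 49–59; it acts as a reverse primer.
The 3' ends face each other across positions 14–59, giving a 46 bp product.

Yes — a 46 bp product.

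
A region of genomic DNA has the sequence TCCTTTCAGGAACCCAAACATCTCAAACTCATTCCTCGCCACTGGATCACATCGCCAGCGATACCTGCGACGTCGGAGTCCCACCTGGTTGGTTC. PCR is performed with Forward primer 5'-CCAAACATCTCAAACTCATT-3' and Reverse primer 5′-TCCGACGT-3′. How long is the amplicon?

Scanning the template, CCAAACATCTCAAACTCATT occurs at positions 14–33; this primer anneals to the bottom strand there with its 3' end pointing downstream.
The reverse primer's reverse complement is ACGTCGGA, which matches the template at positions 70–77.
Amplicon spans positions 14–77: 64 bp.

64 bp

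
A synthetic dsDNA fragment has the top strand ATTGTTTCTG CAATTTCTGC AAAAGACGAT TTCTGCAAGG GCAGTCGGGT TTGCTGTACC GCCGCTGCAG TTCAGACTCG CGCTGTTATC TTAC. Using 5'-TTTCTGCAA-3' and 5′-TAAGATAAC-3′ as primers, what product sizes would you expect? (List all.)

89 bp, 80 bp, 64 bp

The forward primer TTTCTGCAA matches the top strand at positions 5–13, 14–22, 30–38.
The reverse primer's reverse complement is GTTATCTTA, matching at positions 85–93.
Each forward site pairs with the reverse site to give a product ending at position 93: sizes 89, 80, 64 bp.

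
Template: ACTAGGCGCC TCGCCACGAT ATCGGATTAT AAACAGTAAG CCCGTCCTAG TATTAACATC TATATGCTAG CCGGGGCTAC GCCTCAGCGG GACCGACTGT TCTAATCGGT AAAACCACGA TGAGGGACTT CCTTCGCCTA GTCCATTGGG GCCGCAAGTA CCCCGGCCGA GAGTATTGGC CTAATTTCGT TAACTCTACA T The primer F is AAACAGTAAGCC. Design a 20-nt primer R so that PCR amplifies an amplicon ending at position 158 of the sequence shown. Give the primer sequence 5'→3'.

The forward primer binds at positions 31–42; the product's 3' end on the top strand is position 158.
The reverse primer anneals to the top strand over positions 139–158, i.e. to TAGTCCATTGGGGCCGCAAG.
Its sequence written 5'→3' is the reverse complement: CTTGCGGCCCCAATGGACTA.

5'-CTTGCGGCCCCAATGGACTA-3'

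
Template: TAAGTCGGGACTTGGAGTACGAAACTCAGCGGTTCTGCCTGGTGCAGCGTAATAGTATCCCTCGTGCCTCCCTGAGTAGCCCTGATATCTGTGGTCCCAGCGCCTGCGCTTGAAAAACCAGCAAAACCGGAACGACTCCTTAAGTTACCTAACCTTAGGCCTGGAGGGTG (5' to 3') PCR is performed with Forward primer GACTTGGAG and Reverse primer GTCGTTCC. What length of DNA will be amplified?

The forward primer matches the template at positions 9–17.
Taking the reverse complement of GTCGTTCC gives GGAACGAC, found at positions 129–136 on the template; the primer anneals here to the top strand with its 3' end pointing upstream.
Amplicon spans positions 9–136: 128 bp.

128 bp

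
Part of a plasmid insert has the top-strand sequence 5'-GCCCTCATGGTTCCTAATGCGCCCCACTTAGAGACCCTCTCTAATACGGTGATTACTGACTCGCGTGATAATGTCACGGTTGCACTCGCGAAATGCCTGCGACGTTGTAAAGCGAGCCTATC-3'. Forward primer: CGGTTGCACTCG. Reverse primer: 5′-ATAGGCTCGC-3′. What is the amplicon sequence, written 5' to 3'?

5'-CGGTTGCACTCGCGAAATGCCTGCGACGTTGTAAAGCGAGCCTAT-3'

The forward primer matches the template at positions 77–88.
Taking the reverse complement of ATAGGCTCGC gives GCGAGCCTAT, found at positions 112–121 on the template; the primer anneals here to the top strand with its 3' end pointing upstream.
The product is the template from position 77 through 121 (45 bp).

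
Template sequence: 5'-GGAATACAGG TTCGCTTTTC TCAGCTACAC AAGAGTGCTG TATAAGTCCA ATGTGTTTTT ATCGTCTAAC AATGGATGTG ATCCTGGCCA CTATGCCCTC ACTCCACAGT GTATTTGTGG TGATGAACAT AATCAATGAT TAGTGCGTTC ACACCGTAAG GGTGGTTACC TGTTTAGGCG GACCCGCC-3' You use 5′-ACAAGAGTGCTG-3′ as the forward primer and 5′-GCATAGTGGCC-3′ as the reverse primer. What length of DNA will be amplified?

The forward primer matches the template at positions 29–40.
Taking the reverse complement of GCATAGTGGCC gives GGCCACTATGC, found at positions 86–96 on the template; the primer anneals here to the top strand with its 3' end pointing upstream.
Product length = (reverse-primer end) − (forward-primer start) + 1 = 96 − 29 + 1 = 68 bp.

68 bp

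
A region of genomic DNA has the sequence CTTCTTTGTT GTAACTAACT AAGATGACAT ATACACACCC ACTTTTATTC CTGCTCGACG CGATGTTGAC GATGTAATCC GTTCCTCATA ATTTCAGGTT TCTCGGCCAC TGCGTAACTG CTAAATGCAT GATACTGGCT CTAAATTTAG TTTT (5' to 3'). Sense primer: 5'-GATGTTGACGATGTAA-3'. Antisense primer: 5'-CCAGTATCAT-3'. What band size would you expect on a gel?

77 bp

Forward primer GATGTTGACGATGTAA is found on the top strand at positions 62–77.
The reverse primer's reverse complement is ATGATACTGG, which matches the template at positions 129–138.
Amplicon spans positions 62–138: 77 bp.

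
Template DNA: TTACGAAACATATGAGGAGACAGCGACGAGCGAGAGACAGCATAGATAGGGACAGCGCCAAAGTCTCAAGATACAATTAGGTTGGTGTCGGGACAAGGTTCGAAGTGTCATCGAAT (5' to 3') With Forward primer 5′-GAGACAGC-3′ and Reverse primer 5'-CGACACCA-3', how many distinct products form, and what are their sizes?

Two products: 74 bp, 57 bp

The forward primer GAGACAGC matches the top strand at positions 17–24, 34–41.
The reverse primer's reverse complement is TGGTGTCG, matching at positions 83–90.
Each forward site pairs with the reverse site to give a product ending at position 90: sizes 74, 57 bp.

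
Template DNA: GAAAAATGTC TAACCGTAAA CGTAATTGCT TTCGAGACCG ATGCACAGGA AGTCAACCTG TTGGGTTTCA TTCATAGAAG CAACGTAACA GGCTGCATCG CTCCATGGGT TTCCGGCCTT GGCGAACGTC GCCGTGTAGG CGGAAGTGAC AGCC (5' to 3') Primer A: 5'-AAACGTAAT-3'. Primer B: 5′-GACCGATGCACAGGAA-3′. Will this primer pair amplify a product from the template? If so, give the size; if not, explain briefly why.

No product — both primers anneal to the same strand and extend in the same direction.

Primer A (AAACGTAAT) matches the top strand at positions 18–26 (3' end points downstream).
Primer B (GACCGATGCACAGGAA) also matches the top strand directly, at positions 36–51 — its reverse complement TTCCTGTGCATCGGTC is not present.
Both primers anneal to the bottom strand with 3' ends pointing the same way, so neither can prime synthesis back toward the other.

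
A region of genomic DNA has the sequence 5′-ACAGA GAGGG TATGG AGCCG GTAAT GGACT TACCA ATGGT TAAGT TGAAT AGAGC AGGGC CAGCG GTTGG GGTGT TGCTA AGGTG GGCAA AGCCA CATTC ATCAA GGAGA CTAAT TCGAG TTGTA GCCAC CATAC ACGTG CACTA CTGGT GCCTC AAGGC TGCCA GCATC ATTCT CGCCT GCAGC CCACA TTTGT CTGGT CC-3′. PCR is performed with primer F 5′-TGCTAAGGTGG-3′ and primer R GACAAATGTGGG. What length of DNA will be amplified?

The forward primer matches the template at positions 76–86.
Taking the reverse complement of GACAAATGTGGG gives CCCACATTTGTC, found at positions 185–196 on the template; the primer anneals here to the top strand with its 3' end pointing upstream.
Amplicon spans positions 76–196: 121 bp.

121 bp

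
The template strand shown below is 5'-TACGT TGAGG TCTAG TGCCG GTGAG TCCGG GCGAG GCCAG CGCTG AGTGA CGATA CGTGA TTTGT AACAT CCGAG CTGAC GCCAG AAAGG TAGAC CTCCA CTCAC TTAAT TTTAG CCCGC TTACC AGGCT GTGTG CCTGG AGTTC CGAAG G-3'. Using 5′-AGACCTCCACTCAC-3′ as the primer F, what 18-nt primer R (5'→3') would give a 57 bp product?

5'-TCGGAACTCCAGGCACAC-3'

The forward primer binds at positions 92–105, so a 57 bp product ends at position 92 + 57 − 1 = 148.
The reverse primer anneals to the top strand over positions 131–148, i.e. to GTGTGCCTGGAGTTCCGA.
Its sequence written 5'→3' is the reverse complement: TCGGAACTCCAGGCACAC.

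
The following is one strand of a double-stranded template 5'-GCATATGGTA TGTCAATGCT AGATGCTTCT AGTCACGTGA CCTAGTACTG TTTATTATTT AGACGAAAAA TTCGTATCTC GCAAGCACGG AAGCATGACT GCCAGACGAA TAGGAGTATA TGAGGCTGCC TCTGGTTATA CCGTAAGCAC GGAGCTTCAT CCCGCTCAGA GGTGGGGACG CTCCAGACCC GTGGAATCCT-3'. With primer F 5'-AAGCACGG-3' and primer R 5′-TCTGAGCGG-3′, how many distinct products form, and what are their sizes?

Two products: 88 bp, 26 bp

The forward primer AAGCACGG matches the top strand at positions 83–90, 145–152.
The reverse primer's reverse complement is CCGCTCAGA, matching at positions 162–170.
Each forward site pairs with the reverse site to give a product ending at position 170: sizes 88, 26 bp.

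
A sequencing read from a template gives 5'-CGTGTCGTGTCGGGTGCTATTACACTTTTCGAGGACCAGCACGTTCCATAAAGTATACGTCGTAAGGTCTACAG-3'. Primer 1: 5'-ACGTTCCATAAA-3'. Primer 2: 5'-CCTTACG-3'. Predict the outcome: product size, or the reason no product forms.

Yes — a 27 bp product.

Primer 1 (ACGTTCCATAAA) matches the top strand at positions 41–52; it acts as a forward primer.
Primer 2's reverse complement is CGTAAGG, matching the top strand at positions 61–67; it acts as a reverse primer.
The 3' ends face each other across positions 41–67, giving a 27 bp product.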